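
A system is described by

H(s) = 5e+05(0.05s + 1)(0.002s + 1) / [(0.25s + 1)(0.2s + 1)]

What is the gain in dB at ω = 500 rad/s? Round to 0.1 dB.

63.0 dB

At ω = 500 rad/s:
zero (1 + j500·0.05) = 1 + j25 → |·| ≈ 25.02, ∠ ≈ 87.71°
zero (1 + j500·0.002) = 1 + j1 → |·| ≈ 1.4142, ∠ ≈ 45.00°
pole (1 + j500·0.25) = 1 + j125 → |·| ≈ 125, ∠ ≈ 89.54°
pole (1 + j500·0.2) = 1 + j100 → |·| ≈ 100, ∠ ≈ 89.43°
|H| = 5e+05 · 25.02 · 1.4142 / (125 · 100) ≈ 1415.3
Gain = 20 log₁₀(1415.3) ≈ 63.02 dB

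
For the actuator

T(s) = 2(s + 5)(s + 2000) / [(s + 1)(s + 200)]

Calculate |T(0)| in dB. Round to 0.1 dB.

40.0 dB

T(0) = 2·5·2000 / (1·200) = 100
20 log₁₀(100) ≈ 40.00 dB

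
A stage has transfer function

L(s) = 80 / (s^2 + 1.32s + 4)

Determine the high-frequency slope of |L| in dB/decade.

-40 dB/decade

Each pole contributes −20 dB/decade at high frequency; each zero contributes +20 dB/decade.
Net: 0 zero(s) − 2 pole(s) → -40 dB/decade.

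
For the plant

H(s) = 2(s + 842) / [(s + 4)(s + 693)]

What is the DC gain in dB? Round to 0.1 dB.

-4.3 dB

H(0) = 2·842 / (4·693) ≈ 0.6075
20 log₁₀(0.6075) ≈ -4.33 dB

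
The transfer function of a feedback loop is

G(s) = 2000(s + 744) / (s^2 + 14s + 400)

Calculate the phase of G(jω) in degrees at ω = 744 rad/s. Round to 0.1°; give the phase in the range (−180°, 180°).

-133.9°

At s = jω = j744:
zero (s+744): 744 + j744 → |·| = √(744²+744²) = √1107072 ≈ 1052.2, ∠ = arctan(744/744) ≈ 45.00°
quadratic: (j744)² + 14·j744 + 400 = -553136 + j10416 → |·| ≈ 5.5323e+05, ∠ ≈ 178.92°
∠G = 45.00° − 178.92° = -133.92°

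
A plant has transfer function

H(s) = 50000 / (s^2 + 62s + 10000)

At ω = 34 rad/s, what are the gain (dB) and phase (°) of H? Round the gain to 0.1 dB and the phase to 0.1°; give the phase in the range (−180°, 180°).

14.8 dB, -13.4°

At s = jω = j34:
quadratic: (j34)² + 62·j34 + 10000 = 8844 + j2108 → |·| ≈ 9091.8, ∠ ≈ 13.41°
|H| = 50000 / 9091.8 ≈ 5.4995
Gain = 20 log₁₀(5.4995) ≈ 14.81 dB
∠H = 0.00° − 13.41° = -13.41°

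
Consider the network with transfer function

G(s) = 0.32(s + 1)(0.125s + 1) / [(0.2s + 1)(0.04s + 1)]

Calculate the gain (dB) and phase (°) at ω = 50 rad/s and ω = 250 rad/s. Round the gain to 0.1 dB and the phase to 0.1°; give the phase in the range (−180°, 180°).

At ω = 50 rad/s:
zero (1 + j50·1) = 1 + j50 → |·| ≈ 50.01, ∠ ≈ 88.85°
zero (1 + j50·0.125) = 1 + j6.25 → |·| ≈ 6.3295, ∠ ≈ 80.91°
pole (1 + j50·0.2) = 1 + j10 → |·| ≈ 10.05, ∠ ≈ 84.29°
pole (1 + j50·0.04) = 1 + j2 → |·| ≈ 2.2361, ∠ ≈ 63.43°
|G| = 0.32 · 50.01 · 6.3295 / (10.05 · 2.2361) ≈ 4.5073
Gain = 20 log₁₀(4.5073) ≈ 13.08 dB
∠G = (88.85° + 80.91°) − (84.29° + 63.43°) = 22.04°

At ω = 250 rad/s:
zero (1 + j250·1) = 1 + j250 → |·| ≈ 250, ∠ ≈ 89.77°
zero (1 + j250·0.125) = 1 + j31.25 → |·| ≈ 31.266, ∠ ≈ 88.17°
pole (1 + j250·0.2) = 1 + j50 → |·| ≈ 50.01, ∠ ≈ 88.85°
pole (1 + j250·0.04) = 1 + j10 → |·| ≈ 10.05, ∠ ≈ 84.29°
|G| = 0.32 · 250 · 31.266 / (50.01 · 10.05) ≈ 4.9767
Gain = 20 log₁₀(4.9767) ≈ 13.94 dB
∠G = (89.77° + 88.17°) − (88.85° + 84.29°) = 4.80°

ω = 50: 13.1 dB, 22.0°; ω = 250: 13.9 dB, 4.8°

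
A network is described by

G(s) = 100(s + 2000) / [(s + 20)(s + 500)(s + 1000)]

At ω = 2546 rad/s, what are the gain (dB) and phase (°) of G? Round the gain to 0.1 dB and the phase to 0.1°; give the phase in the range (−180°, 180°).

-94.9 dB, 174.9°

At s = jω = j2546:
zero (s+2000): 2000 + j2546 → |·| = √(2000²+2546²) = √10482116 ≈ 3237.6, ∠ = arctan(2546/2000) ≈ 51.85°
pole (s+20): 20 + j2546 → |·| = √(20²+2546²) = √6482516 ≈ 2546.1, ∠ = arctan(2546/20) ≈ 89.55°
pole (s+500): 500 + j2546 → |·| = √(500²+2546²) = √6732116 ≈ 2594.6, ∠ = arctan(2546/500) ≈ 78.89°
pole (s+1000): 1000 + j2546 → |·| = √(1000²+2546²) = √7482116 ≈ 2735.3, ∠ = arctan(2546/1000) ≈ 68.56°
|G| = 100 · 3237.6 / 1.807e+10 ≈ 1.7917e-05
Gain = 20 log₁₀(1.7917e-05) ≈ -94.93 dB
∠G = 51.85° − 237.00° = -185.15° ≡ 174.85° (principal value)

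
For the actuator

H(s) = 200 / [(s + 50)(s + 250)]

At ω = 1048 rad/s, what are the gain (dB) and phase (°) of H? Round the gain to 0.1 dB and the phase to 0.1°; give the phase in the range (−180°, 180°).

At s = jω = j1048:
pole (s+50): 50 + j1048 → |·| = √(50²+1048²) = √1100804 ≈ 1049.2, ∠ = arctan(1048/50) ≈ 87.27°
pole (s+250): 250 + j1048 → |·| = √(250²+1048²) = √1160804 ≈ 1077.4, ∠ = arctan(1048/250) ≈ 76.58°
|H| = 200 / 1.1304e+06 ≈ 0.00017693
Gain = 20 log₁₀(0.00017693) ≈ -75.04 dB
∠H = 0.00° − 163.85° = -163.85°

-75.0 dB, -163.9°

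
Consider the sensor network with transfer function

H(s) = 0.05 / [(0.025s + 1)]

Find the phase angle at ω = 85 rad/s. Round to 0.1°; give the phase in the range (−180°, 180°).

At ω = 85 rad/s:
pole (1 + j85·0.025) = 1 + j2.125 → |·| ≈ 2.3485, ∠ ≈ 64.80°
∠H = (0°) − (64.80°) = -64.80°

-64.8°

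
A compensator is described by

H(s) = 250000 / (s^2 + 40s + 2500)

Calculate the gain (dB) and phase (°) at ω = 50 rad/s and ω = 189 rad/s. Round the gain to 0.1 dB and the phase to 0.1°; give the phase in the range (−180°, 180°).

ω = 50: 41.9 dB, -90.0°; ω = 189: 17.3 dB, -167.2°

At s = jω = j50:
quadratic: (j50)² + 40·j50 + 2500 = 0 + j2000 → |·| ≈ 2000, ∠ ≈ 90.00°
|H| = 250000 / 2000 ≈ 125
Gain = 20 log₁₀(125) ≈ 41.94 dB
∠H = 0.00° − 90.00° = -90.00°

At s = jω = j189:
quadratic: (j189)² + 40·j189 + 2500 = -33221 + j7560 → |·| ≈ 34070, ∠ ≈ 167.18°
|H| = 250000 / 34070 ≈ 7.3378
Gain = 20 log₁₀(7.3378) ≈ 17.31 dB
∠H = 0.00° − 167.18° = -167.18°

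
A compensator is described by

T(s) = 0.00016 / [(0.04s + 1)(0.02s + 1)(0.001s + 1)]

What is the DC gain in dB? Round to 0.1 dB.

T(0) = 0.00016 · 1 / 1 = 0.00016
20 log₁₀(0.00016) ≈ -75.92 dB

-75.9 dB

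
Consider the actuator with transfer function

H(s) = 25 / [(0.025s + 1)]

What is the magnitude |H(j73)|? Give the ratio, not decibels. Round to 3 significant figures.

12.0

At ω = 73 rad/s:
pole (1 + j73·0.025) = 1 + j1.825 → |·| ≈ 2.081, ∠ ≈ 61.28°
|H| = 25 · 1 / (2.081) ≈ 12.013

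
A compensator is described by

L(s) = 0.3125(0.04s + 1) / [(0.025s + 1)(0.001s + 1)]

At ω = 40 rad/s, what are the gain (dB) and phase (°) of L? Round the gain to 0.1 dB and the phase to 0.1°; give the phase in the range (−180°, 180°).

-7.6 dB, 10.7°

At ω = 40 rad/s:
zero (1 + j40·0.04) = 1 + j1.6 → |·| ≈ 1.8868, ∠ ≈ 57.99°
pole (1 + j40·0.025) = 1 + j1 → |·| ≈ 1.4142, ∠ ≈ 45.00°
pole (1 + j40·0.001) = 1 + j0.04 → |·| ≈ 1.0008, ∠ ≈ 2.29°
|L| = 0.3125 · 1.8868 / (1.4142 · 1.0008) ≈ 0.4166
Gain = 20 log₁₀(0.4166) ≈ -7.61 dB
∠L = (57.99°) − (45.00° + 2.29°) = 10.70°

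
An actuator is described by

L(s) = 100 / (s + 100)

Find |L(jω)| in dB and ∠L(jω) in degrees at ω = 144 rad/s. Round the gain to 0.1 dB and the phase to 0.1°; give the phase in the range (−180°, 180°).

-4.9 dB, -55.2°

Substitute s = j144:
Numerator: 100 = 100 + j0
Denominator: (j144) + 100 = 100 + j144
|N| = √(100² + 0²) ≈ 100, ∠N ≈ 0.00°
|D| = √(100² + 144²) ≈ 175.32, ∠D ≈ 55.22°
|L| = 100 / 175.32 ≈ 0.57039
Gain = 20 log₁₀(0.57039) ≈ -4.88 dB
∠L = 0.00° − 55.22° = -55.22°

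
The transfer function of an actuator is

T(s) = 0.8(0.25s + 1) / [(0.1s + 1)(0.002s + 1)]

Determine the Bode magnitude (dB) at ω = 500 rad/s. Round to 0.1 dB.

3.0 dB

At ω = 500 rad/s:
zero (1 + j500·0.25) = 1 + j125 → |·| ≈ 125, ∠ ≈ 89.54°
pole (1 + j500·0.1) = 1 + j50 → |·| ≈ 50.01, ∠ ≈ 88.85°
pole (1 + j500·0.002) = 1 + j1 → |·| ≈ 1.4142, ∠ ≈ 45.00°
|T| = 0.8 · 125 / (50.01 · 1.4142) ≈ 1.4139
Gain = 20 log₁₀(1.4139) ≈ 3.01 dB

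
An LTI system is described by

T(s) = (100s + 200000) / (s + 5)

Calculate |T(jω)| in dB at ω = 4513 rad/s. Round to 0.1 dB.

Substitute s = j4513:
Numerator: 100(j4513) + 200000 = 200000 + j451300
Denominator: (j4513) + 5 = 5 + j4513
|N| = √(200000² + 451300²) ≈ 4.9363e+05, ∠N ≈ 66.10°
|D| = √(5² + 4513²) ≈ 4513, ∠D ≈ 89.94°
|T| = 4.9363e+05 / 4513 ≈ 109.38
Gain = 20 log₁₀(109.38) ≈ 40.78 dB

40.8 dB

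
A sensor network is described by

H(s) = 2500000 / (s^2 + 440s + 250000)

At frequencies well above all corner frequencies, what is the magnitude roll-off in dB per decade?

-40 dB/decade

Each pole contributes −20 dB/decade at high frequency; each zero contributes +20 dB/decade.
Net: 0 zero(s) − 2 pole(s) → -40 dB/decade.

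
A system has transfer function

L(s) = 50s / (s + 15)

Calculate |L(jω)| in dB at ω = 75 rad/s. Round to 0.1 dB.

33.8 dB

At s = jω = j75:
zero at origin: s = j75 → |·| = 75, ∠ = 90.00°
pole (s+15): 15 + j75 → |·| = √(15²+75²) = √5850 ≈ 76.485, ∠ = arctan(75/15) ≈ 78.69°
|L| = 50 · 75 / 76.485 ≈ 49.029
Gain = 20 log₁₀(49.029) ≈ 33.81 dB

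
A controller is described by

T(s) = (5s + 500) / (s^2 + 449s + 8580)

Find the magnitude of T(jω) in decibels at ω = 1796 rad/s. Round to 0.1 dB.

Substitute s = j1796:
Numerator: 5(j1796) + 500 = 500 + j8980
Denominator: (j1796)^2 + 449(j1796) + 8580 = -3217036 + j806404
|N| = √(500² + 8980²) ≈ 8993.9, ∠N ≈ 86.81°
|D| = √(3217036² + 806404²) ≈ 3.3166e+06, ∠D ≈ 165.93°
|T| = 8993.9 / 3.3166e+06 ≈ 0.0027118
Gain = 20 log₁₀(0.0027118) ≈ -51.33 dB

-51.3 dB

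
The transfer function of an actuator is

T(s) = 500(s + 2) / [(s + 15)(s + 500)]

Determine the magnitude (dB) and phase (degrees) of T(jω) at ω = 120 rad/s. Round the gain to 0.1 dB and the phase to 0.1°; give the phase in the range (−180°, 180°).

At s = jω = j120:
zero (s+2): 2 + j120 → |·| = √(2²+120²) = √14404 ≈ 120.02, ∠ = arctan(120/2) ≈ 89.05°
pole (s+15): 15 + j120 → |·| = √(15²+120²) = √14625 ≈ 120.93, ∠ = arctan(120/15) ≈ 82.87°
pole (s+500): 500 + j120 → |·| = √(500²+120²) = √264400 ≈ 514.2, ∠ = arctan(120/500) ≈ 13.50°
|T| = 500 · 120.02 / 62182 ≈ 0.96507
Gain = 20 log₁₀(0.96507) ≈ -0.31 dB
∠T = 89.05° − 96.37° = -7.32°

-0.3 dB, -7.3°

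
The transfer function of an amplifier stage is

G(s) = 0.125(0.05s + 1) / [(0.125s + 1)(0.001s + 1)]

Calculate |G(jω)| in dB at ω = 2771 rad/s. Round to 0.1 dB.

-35.4 dB

At ω = 2771 rad/s:
zero (1 + j2771·0.05) = 1 + j138.55 → |·| ≈ 138.55, ∠ ≈ 89.59°
pole (1 + j2771·0.125) = 1 + j346.375 → |·| ≈ 346.38, ∠ ≈ 89.83°
pole (1 + j2771·0.001) = 1 + j2.771 → |·| ≈ 2.9459, ∠ ≈ 70.16°
|G| = 0.125 · 138.55 / (346.38 · 2.9459) ≈ 0.016972
Gain = 20 log₁₀(0.016972) ≈ -35.41 dB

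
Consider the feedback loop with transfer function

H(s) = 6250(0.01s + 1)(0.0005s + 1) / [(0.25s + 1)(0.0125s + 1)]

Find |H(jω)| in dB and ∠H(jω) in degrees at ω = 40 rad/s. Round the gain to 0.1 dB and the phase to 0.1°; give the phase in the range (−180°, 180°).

At ω = 40 rad/s:
zero (1 + j40·0.01) = 1 + j0.4 → |·| ≈ 1.077, ∠ ≈ 21.80°
zero (1 + j40·0.0005) = 1 + j0.02 → |·| ≈ 1.0002, ∠ ≈ 1.15°
pole (1 + j40·0.25) = 1 + j10 → |·| ≈ 10.05, ∠ ≈ 84.29°
pole (1 + j40·0.0125) = 1 + j0.5 → |·| ≈ 1.118, ∠ ≈ 26.57°
|H| = 6250 · 1.077 · 1.0002 / (10.05 · 1.118) ≈ 599.2
Gain = 20 log₁₀(599.2) ≈ 55.55 dB
∠H = (21.80° + 1.15°) − (84.29° + 26.57°) = -87.91°

55.6 dB, -87.9°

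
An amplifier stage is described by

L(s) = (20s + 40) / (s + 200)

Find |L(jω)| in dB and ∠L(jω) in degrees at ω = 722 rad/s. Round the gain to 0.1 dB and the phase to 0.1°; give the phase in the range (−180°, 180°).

Substitute s = j722:
Numerator: 20(j722) + 40 = 40 + j14440
Denominator: (j722) + 200 = 200 + j722
|N| = √(40² + 14440²) ≈ 14440, ∠N ≈ 89.84°
|D| = √(200² + 722²) ≈ 749.19, ∠D ≈ 74.52°
|L| = 14440 / 749.19 ≈ 19.274
Gain = 20 log₁₀(19.274) ≈ 25.70 dB
∠L = 89.84° − 74.52° = 15.32°

25.7 dB, 15.3°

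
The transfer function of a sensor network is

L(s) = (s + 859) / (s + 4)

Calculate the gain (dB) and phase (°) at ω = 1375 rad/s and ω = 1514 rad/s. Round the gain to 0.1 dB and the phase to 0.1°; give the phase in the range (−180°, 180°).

ω = 1375: 1.4 dB, -31.8°; ω = 1514: 1.2 dB, -29.4°

Substitute s = j1375:
Numerator: (j1375) + 859 = 859 + j1375
Denominator: (j1375) + 4 = 4 + j1375
|N| = √(859² + 1375²) ≈ 1621.3, ∠N ≈ 58.01°
|D| = √(4² + 1375²) ≈ 1375, ∠D ≈ 89.83°
|L| = 1621.3 / 1375 ≈ 1.1791
Gain = 20 log₁₀(1.1791) ≈ 1.43 dB
∠L = 58.01° − 89.83° = -31.82°

Substitute s = j1514:
Numerator: (j1514) + 859 = 859 + j1514
Denominator: (j1514) + 4 = 4 + j1514
|N| = √(859² + 1514²) ≈ 1740.7, ∠N ≈ 60.43°
|D| = √(4² + 1514²) ≈ 1514, ∠D ≈ 89.85°
|L| = 1740.7 / 1514 ≈ 1.1497
Gain = 20 log₁₀(1.1497) ≈ 1.21 dB
∠L = 60.43° − 89.85° = -29.42°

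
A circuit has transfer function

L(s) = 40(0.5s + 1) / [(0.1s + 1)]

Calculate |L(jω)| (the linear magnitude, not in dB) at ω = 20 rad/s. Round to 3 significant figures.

At ω = 20 rad/s:
zero (1 + j20·0.5) = 1 + j10 → |·| ≈ 10.05, ∠ ≈ 84.29°
pole (1 + j20·0.1) = 1 + j2 → |·| ≈ 2.2361, ∠ ≈ 63.43°
|L| = 40 · 10.05 / (2.2361) ≈ 179.78

180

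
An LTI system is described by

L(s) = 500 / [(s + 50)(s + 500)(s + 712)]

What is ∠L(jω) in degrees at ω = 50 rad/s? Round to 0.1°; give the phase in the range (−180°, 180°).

-54.7°

At s = jω = j50:
pole (s+50): 50 + j50 → |·| = √(50²+50²) = √5000 ≈ 70.711, ∠ = arctan(50/50) ≈ 45.00°
pole (s+500): 500 + j50 → |·| = √(500²+50²) = √252500 ≈ 502.49, ∠ = arctan(50/500) ≈ 5.71°
pole (s+712): 712 + j50 → |·| = √(712²+50²) = √509444 ≈ 713.75, ∠ = arctan(50/712) ≈ 4.02°
∠L = 0.00° − 54.73° = -54.73°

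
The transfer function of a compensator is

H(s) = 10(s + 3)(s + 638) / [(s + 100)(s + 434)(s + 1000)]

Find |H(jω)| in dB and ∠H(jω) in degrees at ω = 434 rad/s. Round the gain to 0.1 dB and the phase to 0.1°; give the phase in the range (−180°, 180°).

At s = jω = j434:
zero (s+3): 3 + j434 → |·| = √(3²+434²) = √188365 ≈ 434.01, ∠ = arctan(434/3) ≈ 89.60°
zero (s+638): 638 + j434 → |·| = √(638²+434²) = √595400 ≈ 771.62, ∠ = arctan(434/638) ≈ 34.23°
pole (s+100): 100 + j434 → |·| = √(100²+434²) = √198356 ≈ 445.37, ∠ = arctan(434/100) ≈ 77.02°
pole (s+434): 434 + j434 → |·| = √(434²+434²) = √376712 ≈ 613.77, ∠ = arctan(434/434) ≈ 45.00°
pole (s+1000): 1000 + j434 → |·| = √(1000²+434²) = √1188356 ≈ 1090.1, ∠ = arctan(434/1000) ≈ 23.46°
|H| = 10 · 3.3489e+05 / 2.9798e+08 ≈ 0.011239
Gain = 20 log₁₀(0.011239) ≈ -38.99 dB
∠H = 123.83° − 145.48° = -21.65°

-39.0 dB, -21.7°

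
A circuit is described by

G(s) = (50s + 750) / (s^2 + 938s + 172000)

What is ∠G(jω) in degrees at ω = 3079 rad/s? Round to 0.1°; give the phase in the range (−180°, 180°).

-73.0°

Substitute s = j3079:
Numerator: 50(j3079) + 750 = 750 + j153950
Denominator: (j3079)^2 + 938(j3079) + 172000 = -9308241 + j2888102
|N| = √(750² + 153950²) ≈ 1.5395e+05, ∠N ≈ 89.72°
|D| = √(9308241² + 2888102²) ≈ 9.746e+06, ∠D ≈ 162.76°
∠G = 89.72° − 162.76° = -73.04°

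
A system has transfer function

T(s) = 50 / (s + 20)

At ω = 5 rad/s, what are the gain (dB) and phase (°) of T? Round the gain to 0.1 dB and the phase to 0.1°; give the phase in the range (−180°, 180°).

Substitute s = j5:
Numerator: 50 = 50 + j0
Denominator: (j5) + 20 = 20 + j5
|N| = √(50² + 0²) ≈ 50, ∠N ≈ 0.00°
|D| = √(20² + 5²) ≈ 20.616, ∠D ≈ 14.04°
|T| = 50 / 20.616 ≈ 2.4253
Gain = 20 log₁₀(2.4253) ≈ 7.70 dB
∠T = 0.00° − 14.04° = -14.04°

7.7 dB, -14.0°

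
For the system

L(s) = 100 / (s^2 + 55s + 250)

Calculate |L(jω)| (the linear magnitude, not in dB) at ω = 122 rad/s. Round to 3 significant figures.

Substitute s = j122:
Numerator: 100 = 100 + j0
Denominator: (j122)^2 + 55(j122) + 250 = -14634 + j6710
|N| = √(100² + 0²) ≈ 100, ∠N ≈ 0.00°
|D| = √(14634² + 6710²) ≈ 16099, ∠D ≈ 155.37°
|L| = 100 / 16099 ≈ 0.0062116

0.00621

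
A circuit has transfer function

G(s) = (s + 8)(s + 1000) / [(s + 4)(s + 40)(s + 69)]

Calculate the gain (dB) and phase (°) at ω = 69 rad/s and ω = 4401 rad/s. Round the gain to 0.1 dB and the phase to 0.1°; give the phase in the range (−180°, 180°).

At s = jω = j69:
zero (s+8): 8 + j69 → |·| = √(8²+69²) = √4825 ≈ 69.462, ∠ = arctan(69/8) ≈ 83.39°
zero (s+1000): 1000 + j69 → |·| = √(1000²+69²) = √1004761 ≈ 1002.4, ∠ = arctan(69/1000) ≈ 3.95°
pole (s+4): 4 + j69 → |·| = √(4²+69²) = √4777 ≈ 69.116, ∠ = arctan(69/4) ≈ 86.68°
pole (s+40): 40 + j69 → |·| = √(40²+69²) = √6361 ≈ 79.756, ∠ = arctan(69/40) ≈ 59.90°
pole (s+69): 69 + j69 → |·| = √(69²+69²) = √9522 ≈ 97.581, ∠ = arctan(69/69) ≈ 45.00°
|G| = 1 · 69629 / 5.3791e+05 ≈ 0.12944
Gain = 20 log₁₀(0.12944) ≈ -17.76 dB
∠G = 87.34° − 191.58° = -104.24°

At s = jω = j4401:
zero (s+8): 8 + j4401 → |·| = √(8²+4401²) = √19368865 ≈ 4401, ∠ = arctan(4401/8) ≈ 89.90°
zero (s+1000): 1000 + j4401 → |·| = √(1000²+4401²) = √20368801 ≈ 4513.2, ∠ = arctan(4401/1000) ≈ 77.20°
pole (s+4): 4 + j4401 → |·| = √(4²+4401²) = √19368817 ≈ 4401, ∠ = arctan(4401/4) ≈ 89.95°
pole (s+40): 40 + j4401 → |·| = √(40²+4401²) = √19370401 ≈ 4401.2, ∠ = arctan(4401/40) ≈ 89.48°
pole (s+69): 69 + j4401 → |·| = √(69²+4401²) = √19373562 ≈ 4401.5, ∠ = arctan(4401/69) ≈ 89.10°
|G| = 1 · 1.9863e+07 / 8.5256e+10 ≈ 0.00023298
Gain = 20 log₁₀(0.00023298) ≈ -72.65 dB
∠G = 167.10° − 268.53° = -101.43°

ω = 69: -17.8 dB, -104.2°; ω = 4401: -72.7 dB, -101.4°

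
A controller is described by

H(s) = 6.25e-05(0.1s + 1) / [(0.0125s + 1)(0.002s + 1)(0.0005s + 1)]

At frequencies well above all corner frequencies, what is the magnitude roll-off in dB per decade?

-40 dB/decade

Each pole contributes −20 dB/decade at high frequency; each zero contributes +20 dB/decade.
Net: 1 zero(s) − 3 pole(s) → -40 dB/decade.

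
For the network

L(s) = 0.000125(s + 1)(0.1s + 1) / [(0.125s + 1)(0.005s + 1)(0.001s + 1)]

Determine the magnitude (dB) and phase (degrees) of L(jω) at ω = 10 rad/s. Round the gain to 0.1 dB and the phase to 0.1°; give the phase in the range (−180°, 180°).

At ω = 10 rad/s:
zero (1 + j10·1) = 1 + j10 → |·| ≈ 10.05, ∠ ≈ 84.29°
zero (1 + j10·0.1) = 1 + j1 → |·| ≈ 1.4142, ∠ ≈ 45.00°
pole (1 + j10·0.125) = 1 + j1.25 → |·| ≈ 1.6008, ∠ ≈ 51.34°
pole (1 + j10·0.005) = 1 + j0.05 → |·| ≈ 1.0012, ∠ ≈ 2.86°
pole (1 + j10·0.001) = 1 + j0.01 → |·| ≈ 1, ∠ ≈ 0.57°
|L| = 0.000125 · 10.05 · 1.4142 / (1.6008 · 1.0012 · 1) ≈ 0.0011085
Gain = 20 log₁₀(0.0011085) ≈ -59.11 dB
∠L = (84.29° + 45.00°) − (51.34° + 2.86° + 0.57°) = 74.52°

-59.1 dB, 74.5°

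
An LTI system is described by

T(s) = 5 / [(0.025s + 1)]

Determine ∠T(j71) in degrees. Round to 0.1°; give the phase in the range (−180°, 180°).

At ω = 71 rad/s:
pole (1 + j71·0.025) = 1 + j1.775 → |·| ≈ 2.0373, ∠ ≈ 60.60°
∠T = (0°) − (60.60°) = -60.60°

-60.6°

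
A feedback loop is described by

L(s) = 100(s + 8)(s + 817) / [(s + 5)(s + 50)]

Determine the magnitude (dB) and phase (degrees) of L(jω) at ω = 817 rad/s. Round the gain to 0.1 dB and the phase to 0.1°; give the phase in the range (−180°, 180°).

43.0 dB, -41.7°

At s = jω = j817:
zero (s+8): 8 + j817 → |·| = √(8²+817²) = √667553 ≈ 817.04, ∠ = arctan(817/8) ≈ 89.44°
zero (s+817): 817 + j817 → |·| = √(817²+817²) = √1334978 ≈ 1155.4, ∠ = arctan(817/817) ≈ 45.00°
pole (s+5): 5 + j817 → |·| = √(5²+817²) = √667514 ≈ 817.02, ∠ = arctan(817/5) ≈ 89.65°
pole (s+50): 50 + j817 → |·| = √(50²+817²) = √669989 ≈ 818.53, ∠ = arctan(817/50) ≈ 86.50°
|L| = 100 · 9.4401e+05 / 6.6876e+05 ≈ 141.16
Gain = 20 log₁₀(141.16) ≈ 42.99 dB
∠L = 134.44° − 176.15° = -41.71°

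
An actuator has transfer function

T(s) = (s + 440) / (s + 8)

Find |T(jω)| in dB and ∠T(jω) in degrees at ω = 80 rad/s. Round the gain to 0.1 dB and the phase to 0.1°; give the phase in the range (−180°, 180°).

14.9 dB, -74.0°

Substitute s = j80:
Numerator: (j80) + 440 = 440 + j80
Denominator: (j80) + 8 = 8 + j80
|N| = √(440² + 80²) ≈ 447.21, ∠N ≈ 10.30°
|D| = √(8² + 80²) ≈ 80.399, ∠D ≈ 84.29°
|T| = 447.21 / 80.399 ≈ 5.5624
Gain = 20 log₁₀(5.5624) ≈ 14.91 dB
∠T = 10.30° − 84.29° = -73.99°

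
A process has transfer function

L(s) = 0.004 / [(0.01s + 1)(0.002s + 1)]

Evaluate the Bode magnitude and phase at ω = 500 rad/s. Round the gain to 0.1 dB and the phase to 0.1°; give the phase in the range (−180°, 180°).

At ω = 500 rad/s:
pole (1 + j500·0.01) = 1 + j5 → |·| ≈ 5.099, ∠ ≈ 78.69°
pole (1 + j500·0.002) = 1 + j1 → |·| ≈ 1.4142, ∠ ≈ 45.00°
|L| = 0.004 · 1 / (5.099 · 1.4142) ≈ 0.00055471
Gain = 20 log₁₀(0.00055471) ≈ -65.12 dB
∠L = (0°) − (78.69° + 45.00°) = -123.69°

-65.1 dB, -123.7°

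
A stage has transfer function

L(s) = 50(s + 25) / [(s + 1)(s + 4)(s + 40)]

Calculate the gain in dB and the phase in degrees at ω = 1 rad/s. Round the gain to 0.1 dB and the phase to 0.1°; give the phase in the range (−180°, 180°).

At s = jω = j1:
zero (s+25): 25 + j1 → |·| = √(25²+1²) = √626 ≈ 25.02, ∠ = arctan(1/25) ≈ 2.29°
pole (s+1): 1 + j1 → |·| = √(1²+1²) = √2 ≈ 1.4142, ∠ = arctan(1/1) ≈ 45.00°
pole (s+4): 4 + j1 → |·| = √(4²+1²) = √17 ≈ 4.1231, ∠ = arctan(1/4) ≈ 14.04°
pole (s+40): 40 + j1 → |·| = √(40²+1²) = √1601 ≈ 40.012, ∠ = arctan(1/40) ≈ 1.43°
|L| = 50 · 25.02 / 233.31 ≈ 5.362
Gain = 20 log₁₀(5.362) ≈ 14.59 dB
∠L = 2.29° − 60.47° = -58.18°

14.6 dB, -58.2°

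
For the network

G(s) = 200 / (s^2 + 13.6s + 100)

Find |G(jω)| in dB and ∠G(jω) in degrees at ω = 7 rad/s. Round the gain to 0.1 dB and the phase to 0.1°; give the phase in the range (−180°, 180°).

At s = jω = j7:
quadratic: (j7)² + 13.6·j7 + 100 = 51 + j95.2 → |·| ≈ 108, ∠ ≈ 61.82°
|G| = 200 / 108 ≈ 1.8519
Gain = 20 log₁₀(1.8519) ≈ 5.35 dB
∠G = 0.00° − 61.82° = -61.82°

5.4 dB, -61.8°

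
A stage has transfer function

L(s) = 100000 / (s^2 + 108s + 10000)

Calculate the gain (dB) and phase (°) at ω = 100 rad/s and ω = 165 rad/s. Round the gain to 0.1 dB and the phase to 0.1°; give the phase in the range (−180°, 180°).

At s = jω = j100:
quadratic: (j100)² + 108·j100 + 10000 = 0 + j10800 → |·| ≈ 10800, ∠ ≈ 90.00°
|L| = 100000 / 10800 ≈ 9.2593
Gain = 20 log₁₀(9.2593) ≈ 19.33 dB
∠L = 0.00° − 90.00° = -90.00°

At s = jω = j165:
quadratic: (j165)² + 108·j165 + 10000 = -17225 + j17820 → |·| ≈ 24784, ∠ ≈ 134.03°
|L| = 100000 / 24784 ≈ 4.0349
Gain = 20 log₁₀(4.0349) ≈ 12.12 dB
∠L = 0.00° − 134.03° = -134.03°

ω = 100: 19.3 dB, -90.0°; ω = 165: 12.1 dB, -134.0°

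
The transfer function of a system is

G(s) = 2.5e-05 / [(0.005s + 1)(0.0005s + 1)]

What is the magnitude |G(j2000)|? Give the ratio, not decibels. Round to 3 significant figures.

At ω = 2000 rad/s:
pole (1 + j2000·0.005) = 1 + j10 → |·| ≈ 10.05, ∠ ≈ 84.29°
pole (1 + j2000·0.0005) = 1 + j1 → |·| ≈ 1.4142, ∠ ≈ 45.00°
|G| = 2.5e-05 · 1 / (10.05 · 1.4142) ≈ 1.759e-06

1.76e-06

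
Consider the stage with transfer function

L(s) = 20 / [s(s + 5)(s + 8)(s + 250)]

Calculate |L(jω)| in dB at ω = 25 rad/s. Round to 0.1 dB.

At s = jω = j25:
pole (s+5): 5 + j25 → |·| = √(5²+25²) = √650 ≈ 25.495, ∠ = arctan(25/5) ≈ 78.69°
pole (s+8): 8 + j25 → |·| = √(8²+25²) = √689 ≈ 26.249, ∠ = arctan(25/8) ≈ 72.26°
pole (s+250): 250 + j25 → |·| = √(250²+25²) = √63125 ≈ 251.25, ∠ = arctan(25/250) ≈ 5.71°
pole at origin: |s| = 25, ∠ = 90.00° (in denominator)
|L| = 20 / 4.2035e+06 ≈ 4.7579e-06
Gain = 20 log₁₀(4.7579e-06) ≈ -106.45 dB

-106.5 dB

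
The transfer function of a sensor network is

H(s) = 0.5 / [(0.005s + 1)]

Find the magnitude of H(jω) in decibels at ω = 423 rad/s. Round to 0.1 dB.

-13.4 dB

At ω = 423 rad/s:
pole (1 + j423·0.005) = 1 + j2.115 → |·| ≈ 2.3395, ∠ ≈ 64.69°
|H| = 0.5 · 1 / (2.3395) ≈ 0.21372
Gain = 20 log₁₀(0.21372) ≈ -13.40 dB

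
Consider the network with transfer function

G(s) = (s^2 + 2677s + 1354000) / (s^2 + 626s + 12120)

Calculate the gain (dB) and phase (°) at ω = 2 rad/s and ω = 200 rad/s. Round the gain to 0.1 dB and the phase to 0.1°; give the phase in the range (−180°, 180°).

Substitute s = j2:
Numerator: (j2)^2 + 2677(j2) + 1354000 = 1353996 + j5354
Denominator: (j2)^2 + 626(j2) + 12120 = 12116 + j1252
|N| = √(1353996² + 5354²) ≈ 1.354e+06, ∠N ≈ 0.23°
|D| = √(12116² + 1252²) ≈ 12181, ∠D ≈ 5.90°
|G| = 1.354e+06 / 12181 ≈ 111.16
Gain = 20 log₁₀(111.16) ≈ 40.92 dB
∠G = 0.23° − 5.90° = -5.67°

Substitute s = j200:
Numerator: (j200)^2 + 2677(j200) + 1354000 = 1314000 + j535400
Denominator: (j200)^2 + 626(j200) + 12120 = -27880 + j125200
|N| = √(1314000² + 535400²) ≈ 1.4189e+06, ∠N ≈ 22.17°
|D| = √(27880² + 125200²) ≈ 1.2827e+05, ∠D ≈ 102.55°
|G| = 1.4189e+06 / 1.2827e+05 ≈ 11.062
Gain = 20 log₁₀(11.062) ≈ 20.88 dB
∠G = 22.17° − 102.55° = -80.38°

ω = 2: 40.9 dB, -5.7°; ω = 200: 20.9 dB, -80.4°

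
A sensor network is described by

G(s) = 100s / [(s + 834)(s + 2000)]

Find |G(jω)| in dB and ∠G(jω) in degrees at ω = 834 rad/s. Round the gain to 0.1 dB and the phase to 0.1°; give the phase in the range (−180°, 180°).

-29.7 dB, 22.4°

At s = jω = j834:
zero at origin: s = j834 → |·| = 834, ∠ = 90.00°
pole (s+834): 834 + j834 → |·| = √(834²+834²) = √1391112 ≈ 1179.5, ∠ = arctan(834/834) ≈ 45.00°
pole (s+2000): 2000 + j834 → |·| = √(2000²+834²) = √4695556 ≈ 2166.9, ∠ = arctan(834/2000) ≈ 22.64°
|G| = 100 · 834 / 2.5559e+06 ≈ 0.03263
Gain = 20 log₁₀(0.03263) ≈ -29.73 dB
∠G = 90.00° − 67.64° = 22.36°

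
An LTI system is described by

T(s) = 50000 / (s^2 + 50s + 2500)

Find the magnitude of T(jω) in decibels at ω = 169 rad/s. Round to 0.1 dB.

5.2 dB

At s = jω = j169:
quadratic: (j169)² + 50·j169 + 2500 = -26061 + j8450 → |·| ≈ 27397, ∠ ≈ 162.04°
|T| = 50000 / 27397 ≈ 1.825
Gain = 20 log₁₀(1.825) ≈ 5.23 dB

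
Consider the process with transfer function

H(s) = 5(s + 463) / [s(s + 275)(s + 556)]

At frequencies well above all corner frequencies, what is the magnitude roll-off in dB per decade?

Each pole contributes −20 dB/decade at high frequency; each zero contributes +20 dB/decade.
Net: 1 zero(s) − 3 pole(s) → -40 dB/decade.

-40 dB/decade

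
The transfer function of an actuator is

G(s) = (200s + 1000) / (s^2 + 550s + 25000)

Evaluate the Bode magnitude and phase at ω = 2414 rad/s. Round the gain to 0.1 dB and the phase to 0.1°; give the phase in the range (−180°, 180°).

-21.8 dB, -77.2°

Substitute s = j2414:
Numerator: 200(j2414) + 1000 = 1000 + j482800
Denominator: (j2414)^2 + 550(j2414) + 25000 = -5802396 + j1327700
|N| = √(1000² + 482800²) ≈ 4.828e+05, ∠N ≈ 89.88°
|D| = √(5802396² + 1327700²) ≈ 5.9524e+06, ∠D ≈ 167.11°
|G| = 4.828e+05 / 5.9524e+06 ≈ 0.08111
Gain = 20 log₁₀(0.08111) ≈ -21.82 dB
∠G = 89.88° − 167.11° = -77.23°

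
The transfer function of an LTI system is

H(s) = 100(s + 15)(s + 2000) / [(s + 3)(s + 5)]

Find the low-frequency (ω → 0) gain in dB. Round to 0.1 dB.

H(0) = 100·15·2000 / (3·5) = 2e+05
20 log₁₀(2e+05) ≈ 106.02 dB

106.0 dB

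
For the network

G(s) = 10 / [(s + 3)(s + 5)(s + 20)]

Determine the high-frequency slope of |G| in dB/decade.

Each pole contributes −20 dB/decade at high frequency; each zero contributes +20 dB/decade.
Net: 0 zero(s) − 3 pole(s) → -60 dB/decade.

-60 dB/decade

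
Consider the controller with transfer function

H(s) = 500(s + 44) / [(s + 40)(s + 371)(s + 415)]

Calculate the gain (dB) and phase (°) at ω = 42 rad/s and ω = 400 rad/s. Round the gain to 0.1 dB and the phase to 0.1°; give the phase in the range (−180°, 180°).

At s = jω = j42:
zero (s+44): 44 + j42 → |·| = √(44²+42²) = √3700 ≈ 60.828, ∠ = arctan(42/44) ≈ 43.67°
pole (s+40): 40 + j42 → |·| = √(40²+42²) = √3364 ≈ 58, ∠ = arctan(42/40) ≈ 46.40°
pole (s+371): 371 + j42 → |·| = √(371²+42²) = √139405 ≈ 373.37, ∠ = arctan(42/371) ≈ 6.46°
pole (s+415): 415 + j42 → |·| = √(415²+42²) = √173989 ≈ 417.12, ∠ = arctan(42/415) ≈ 5.78°
|H| = 500 · 60.828 / 9.0329e+06 ≈ 0.003367
Gain = 20 log₁₀(0.003367) ≈ -49.46 dB
∠H = 43.67° − 58.64° = -14.97°

At s = jω = j400:
zero (s+44): 44 + j400 → |·| = √(44²+400²) = √161936 ≈ 402.41, ∠ = arctan(400/44) ≈ 83.72°
pole (s+40): 40 + j400 → |·| = √(40²+400²) = √161600 ≈ 402, ∠ = arctan(400/40) ≈ 84.29°
pole (s+371): 371 + j400 → |·| = √(371²+400²) = √297641 ≈ 545.56, ∠ = arctan(400/371) ≈ 47.15°
pole (s+415): 415 + j400 → |·| = √(415²+400²) = √332225 ≈ 576.39, ∠ = arctan(400/415) ≈ 43.95°
|H| = 500 · 402.41 / 1.2641e+08 ≈ 0.0015917
Gain = 20 log₁₀(0.0015917) ≈ -55.96 dB
∠H = 83.72° − 175.39° = -91.67°

ω = 42: -49.5 dB, -15.0°; ω = 400: -56.0 dB, -91.7°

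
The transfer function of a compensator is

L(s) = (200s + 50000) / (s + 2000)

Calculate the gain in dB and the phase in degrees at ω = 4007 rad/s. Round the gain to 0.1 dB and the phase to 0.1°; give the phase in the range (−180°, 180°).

45.1 dB, 23.0°

Substitute s = j4007:
Numerator: 200(j4007) + 50000 = 50000 + j801400
Denominator: (j4007) + 2000 = 2000 + j4007
|N| = √(50000² + 801400²) ≈ 8.0296e+05, ∠N ≈ 86.43°
|D| = √(2000² + 4007²) ≈ 4478.4, ∠D ≈ 63.47°
|L| = 8.0296e+05 / 4478.4 ≈ 179.3
Gain = 20 log₁₀(179.3) ≈ 45.07 dB
∠L = 86.43° − 63.47° = 22.96°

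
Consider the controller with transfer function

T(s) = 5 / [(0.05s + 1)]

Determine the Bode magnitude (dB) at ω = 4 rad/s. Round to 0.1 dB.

At ω = 4 rad/s:
pole (1 + j4·0.05) = 1 + j0.2 → |·| ≈ 1.0198, ∠ ≈ 11.31°
|T| = 5 · 1 / (1.0198) ≈ 4.9029
Gain = 20 log₁₀(4.9029) ≈ 13.81 dB

13.8 dB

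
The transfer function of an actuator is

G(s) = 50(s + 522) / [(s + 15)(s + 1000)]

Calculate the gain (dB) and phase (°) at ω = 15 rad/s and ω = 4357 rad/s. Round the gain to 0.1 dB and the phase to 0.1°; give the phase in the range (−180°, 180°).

At s = jω = j15:
zero (s+522): 522 + j15 → |·| = √(522²+15²) = √272709 ≈ 522.22, ∠ = arctan(15/522) ≈ 1.65°
pole (s+15): 15 + j15 → |·| = √(15²+15²) = √450 ≈ 21.213, ∠ = arctan(15/15) ≈ 45.00°
pole (s+1000): 1000 + j15 → |·| = √(1000²+15²) = √1000225 ≈ 1000.1, ∠ = arctan(15/1000) ≈ 0.86°
|G| = 50 · 522.22 / 21215 ≈ 1.2308
Gain = 20 log₁₀(1.2308) ≈ 1.80 dB
∠G = 1.65° − 45.86° = -44.21°

At s = jω = j4357:
zero (s+522): 522 + j4357 → |·| = √(522²+4357²) = √19255933 ≈ 4388.2, ∠ = arctan(4357/522) ≈ 83.17°
pole (s+15): 15 + j4357 → |·| = √(15²+4357²) = √18983674 ≈ 4357, ∠ = arctan(4357/15) ≈ 89.80°
pole (s+1000): 1000 + j4357 → |·| = √(1000²+4357²) = √19983449 ≈ 4470.3, ∠ = arctan(4357/1000) ≈ 77.07°
|G| = 50 · 4388.2 / 1.9477e+07 ≈ 0.011265
Gain = 20 log₁₀(0.011265) ≈ -38.97 dB
∠G = 83.17° − 166.87° = -83.70°

ω = 15: 1.8 dB, -44.2°; ω = 4357: -39.0 dB, -83.7°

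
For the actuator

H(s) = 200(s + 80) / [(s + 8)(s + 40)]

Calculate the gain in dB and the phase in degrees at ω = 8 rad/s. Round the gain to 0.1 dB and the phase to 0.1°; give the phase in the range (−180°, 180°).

30.8 dB, -50.6°

At s = jω = j8:
zero (s+80): 80 + j8 → |·| = √(80²+8²) = √6464 ≈ 80.399, ∠ = arctan(8/80) ≈ 5.71°
pole (s+8): 8 + j8 → |·| = √(8²+8²) = √128 ≈ 11.314, ∠ = arctan(8/8) ≈ 45.00°
pole (s+40): 40 + j8 → |·| = √(40²+8²) = √1664 ≈ 40.792, ∠ = arctan(8/40) ≈ 11.31°
|H| = 200 · 80.399 / 461.52 ≈ 34.841
Gain = 20 log₁₀(34.841) ≈ 30.84 dB
∠H = 5.71° − 56.31° = -50.60°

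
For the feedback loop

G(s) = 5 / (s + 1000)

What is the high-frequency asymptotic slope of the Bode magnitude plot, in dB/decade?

-20 dB/decade

Each pole contributes −20 dB/decade at high frequency; each zero contributes +20 dB/decade.
Net: 0 zero(s) − 1 pole(s) → -20 dB/decade.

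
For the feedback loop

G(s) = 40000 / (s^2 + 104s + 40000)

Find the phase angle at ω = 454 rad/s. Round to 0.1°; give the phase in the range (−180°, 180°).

-164.1°

At s = jω = j454:
quadratic: (j454)² + 104·j454 + 40000 = -166116 + j47216 → |·| ≈ 1.727e+05, ∠ ≈ 164.13°
∠G = 0.00° − 164.13° = -164.13°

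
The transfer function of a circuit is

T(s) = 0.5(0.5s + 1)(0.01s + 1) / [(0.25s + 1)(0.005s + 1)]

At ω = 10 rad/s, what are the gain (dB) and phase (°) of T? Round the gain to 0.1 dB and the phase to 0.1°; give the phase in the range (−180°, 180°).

-0.4 dB, 13.3°

At ω = 10 rad/s:
zero (1 + j10·0.5) = 1 + j5 → |·| ≈ 5.099, ∠ ≈ 78.69°
zero (1 + j10·0.01) = 1 + j0.1 → |·| ≈ 1.005, ∠ ≈ 5.71°
pole (1 + j10·0.25) = 1 + j2.5 → |·| ≈ 2.6926, ∠ ≈ 68.20°
pole (1 + j10·0.005) = 1 + j0.05 → |·| ≈ 1.0012, ∠ ≈ 2.86°
|T| = 0.5 · 5.099 · 1.005 / (2.6926 · 1.0012) ≈ 0.95045
Gain = 20 log₁₀(0.95045) ≈ -0.44 dB
∠T = (78.69° + 5.71°) − (68.20° + 2.86°) = 13.34°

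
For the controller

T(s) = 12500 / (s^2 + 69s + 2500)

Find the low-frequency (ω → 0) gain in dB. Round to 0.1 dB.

T(0) = 12500 / 2500 = 5
20 log₁₀(5) ≈ 13.98 dB

14.0 dB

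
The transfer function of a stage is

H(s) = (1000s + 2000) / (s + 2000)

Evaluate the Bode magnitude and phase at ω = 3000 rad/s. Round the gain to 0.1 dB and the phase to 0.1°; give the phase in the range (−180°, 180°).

58.4 dB, 33.7°

Substitute s = j3000:
Numerator: 1000(j3000) + 2000 = 2000 + j3000000
Denominator: (j3000) + 2000 = 2000 + j3000
|N| = √(2000² + 3000000²) ≈ 3e+06, ∠N ≈ 89.96°
|D| = √(2000² + 3000²) ≈ 3605.6, ∠D ≈ 56.31°
|H| = 3e+06 / 3605.6 ≈ 832.04
Gain = 20 log₁₀(832.04) ≈ 58.40 dB
∠H = 89.96° − 56.31° = 33.65°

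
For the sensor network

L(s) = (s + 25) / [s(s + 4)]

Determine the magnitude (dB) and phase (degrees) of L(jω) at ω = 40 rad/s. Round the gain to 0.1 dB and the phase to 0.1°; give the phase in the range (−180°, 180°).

At s = jω = j40:
zero (s+25): 25 + j40 → |·| = √(25²+40²) = √2225 ≈ 47.17, ∠ = arctan(40/25) ≈ 57.99°
pole (s+4): 4 + j40 → |·| = √(4²+40²) = √1616 ≈ 40.2, ∠ = arctan(40/4) ≈ 84.29°
pole at origin: |s| = 40, ∠ = 90.00° (in denominator)
|L| = 1 · 47.17 / 1608 ≈ 0.029335
Gain = 20 log₁₀(0.029335) ≈ -30.65 dB
∠L = 57.99° − 174.29° = -116.30°

-30.7 dB, -116.3°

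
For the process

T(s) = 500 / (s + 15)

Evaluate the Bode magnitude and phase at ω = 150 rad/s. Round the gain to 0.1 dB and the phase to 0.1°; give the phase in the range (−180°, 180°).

10.4 dB, -84.3°

At s = jω = j150:
pole (s+15): 15 + j150 → |·| = √(15²+150²) = √22725 ≈ 150.75, ∠ = arctan(150/15) ≈ 84.29°
|T| = 500 / 150.75 ≈ 3.3167
Gain = 20 log₁₀(3.3167) ≈ 10.41 dB
∠T = 0.00° − 84.29° = -84.29°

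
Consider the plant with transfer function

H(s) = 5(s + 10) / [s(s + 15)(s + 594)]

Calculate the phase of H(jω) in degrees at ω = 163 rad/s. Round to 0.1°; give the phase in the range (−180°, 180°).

-103.6°

At s = jω = j163:
zero (s+10): 10 + j163 → |·| = √(10²+163²) = √26669 ≈ 163.31, ∠ = arctan(163/10) ≈ 86.49°
pole (s+15): 15 + j163 → |·| = √(15²+163²) = √26794 ≈ 163.69, ∠ = arctan(163/15) ≈ 84.74°
pole (s+594): 594 + j163 → |·| = √(594²+163²) = √379405 ≈ 615.96, ∠ = arctan(163/594) ≈ 15.34°
pole at origin: |s| = 163, ∠ = 90.00° (in denominator)
∠H = 86.49° − 190.08° = -103.59°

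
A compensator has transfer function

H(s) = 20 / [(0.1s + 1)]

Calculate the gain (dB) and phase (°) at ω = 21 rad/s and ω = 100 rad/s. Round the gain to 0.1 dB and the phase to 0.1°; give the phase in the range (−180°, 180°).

ω = 21: 18.7 dB, -64.5°; ω = 100: 6.0 dB, -84.3°

At ω = 21 rad/s:
pole (1 + j21·0.1) = 1 + j2.1 → |·| ≈ 2.3259, ∠ ≈ 64.54°
|H| = 20 · 1 / (2.3259) ≈ 8.5988
Gain = 20 log₁₀(8.5988) ≈ 18.69 dB
∠H = (0°) − (64.54°) = -64.54°

At ω = 100 rad/s:
pole (1 + j100·0.1) = 1 + j10 → |·| ≈ 10.05, ∠ ≈ 84.29°
|H| = 20 · 1 / (10.05) ≈ 1.99
Gain = 20 log₁₀(1.99) ≈ 5.98 dB
∠H = (0°) − (84.29°) = -84.29°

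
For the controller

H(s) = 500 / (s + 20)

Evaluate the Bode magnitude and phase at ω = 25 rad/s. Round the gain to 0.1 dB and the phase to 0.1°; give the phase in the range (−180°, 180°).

23.9 dB, -51.3°

Substitute s = j25:
Numerator: 500 = 500 + j0
Denominator: (j25) + 20 = 20 + j25
|N| = √(500² + 0²) ≈ 500, ∠N ≈ 0.00°
|D| = √(20² + 25²) ≈ 32.016, ∠D ≈ 51.34°
|H| = 500 / 32.016 ≈ 15.617
Gain = 20 log₁₀(15.617) ≈ 23.87 dB
∠H = 0.00° − 51.34° = -51.34°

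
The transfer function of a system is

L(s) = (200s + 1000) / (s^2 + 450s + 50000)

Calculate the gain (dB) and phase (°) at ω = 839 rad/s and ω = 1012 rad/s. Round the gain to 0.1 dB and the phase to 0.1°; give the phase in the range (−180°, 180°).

ω = 839: -13.1 dB, -60.3°; ω = 1012: -14.5 dB, -65.2°

Substitute s = j839:
Numerator: 200(j839) + 1000 = 1000 + j167800
Denominator: (j839)^2 + 450(j839) + 50000 = -653921 + j377550
|N| = √(1000² + 167800²) ≈ 1.678e+05, ∠N ≈ 89.66°
|D| = √(653921² + 377550²) ≈ 7.5509e+05, ∠D ≈ 150.00°
|L| = 1.678e+05 / 7.5509e+05 ≈ 0.22223
Gain = 20 log₁₀(0.22223) ≈ -13.06 dB
∠L = 89.66° − 150.00° = -60.34°

Substitute s = j1012:
Numerator: 200(j1012) + 1000 = 1000 + j202400
Denominator: (j1012)^2 + 450(j1012) + 50000 = -974144 + j455400
|N| = √(1000² + 202400²) ≈ 2.024e+05, ∠N ≈ 89.72°
|D| = √(974144² + 455400²) ≈ 1.0753e+06, ∠D ≈ 154.94°
|L| = 2.024e+05 / 1.0753e+06 ≈ 0.18823
Gain = 20 log₁₀(0.18823) ≈ -14.51 dB
∠L = 89.72° − 154.94° = -65.22°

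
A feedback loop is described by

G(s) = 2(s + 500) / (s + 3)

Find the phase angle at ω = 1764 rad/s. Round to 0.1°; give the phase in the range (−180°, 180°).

-15.7°

At s = jω = j1764:
zero (s+500): 500 + j1764 → |·| = √(500²+1764²) = √3361696 ≈ 1833.5, ∠ = arctan(1764/500) ≈ 74.17°
pole (s+3): 3 + j1764 → |·| = √(3²+1764²) = √3111705 ≈ 1764, ∠ = arctan(1764/3) ≈ 89.90°
∠G = 74.17° − 89.90° = -15.73°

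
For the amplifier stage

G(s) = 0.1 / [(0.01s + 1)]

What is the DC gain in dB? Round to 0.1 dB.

-20.0 dB

G(0) = 0.1 · 1 / 1 = 0.1
20 log₁₀(0.1) ≈ -20.00 dB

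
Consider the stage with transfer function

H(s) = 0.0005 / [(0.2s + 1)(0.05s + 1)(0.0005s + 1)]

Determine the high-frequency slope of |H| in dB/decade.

-60 dB/decade

Each pole contributes −20 dB/decade at high frequency; each zero contributes +20 dB/decade.
Net: 0 zero(s) − 3 pole(s) → -60 dB/decade.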